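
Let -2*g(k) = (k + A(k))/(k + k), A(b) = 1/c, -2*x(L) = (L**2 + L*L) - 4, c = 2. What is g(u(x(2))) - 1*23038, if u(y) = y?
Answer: -368611/16 ≈ -23038.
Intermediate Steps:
x(L) = 2 - L**2 (x(L) = -((L**2 + L*L) - 4)/2 = -((L**2 + L**2) - 4)/2 = -(2*L**2 - 4)/2 = -(-4 + 2*L**2)/2 = 2 - L**2)
A(b) = 1/2
g(k) = -(1/2 + k)/(4*k) (g(k) = -(k + 1/2)/(2*(k + k)) = -(1/2 + k)/(2*(2*k)) = -(1/2 + k)*1/(2*k)/2 = -(1/2 + k)/(4*k))
g(u(x(2))) - 1*23038 = (-1 - 2*(2 - 1*2**2))/(8*(2 - 1*2**2)) - 1*23038 = (-1 - 2*(2 - 1*4))/(8*(2 - 1*4)) - 23038 = (-1 - 2*(2 - 4))/(8*(2 - 4)) - 23038 = (1/8)*(-1 - 2*(-2))/(-2) - 23038 = (1/8)*(-1/2)*(-1 + 4) - 23038 = (1/8)*(-1/2)*3 - 23038 = -3/16 - 23038 = -368611/16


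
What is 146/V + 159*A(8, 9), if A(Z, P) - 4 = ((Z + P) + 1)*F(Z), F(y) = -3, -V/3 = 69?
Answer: -1645796/207 ≈ -7950.7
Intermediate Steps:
V = -207 (V = -3*69 = -207)
A(Z, P) = 1 - 3*P - 3*Z (A(Z, P) = 4 + ((Z + P) + 1)*(-3) = 4 + ((P + Z) + 1)*(-3) = 4 + (1 + P + Z)*(-3) = 4 + (-3 - 3*P - 3*Z) = 1 - 3*P - 3*Z)
146/V + 159*A(8, 9) = 146/(-207) + 159*(1 - 3*9 - 3*8) = 146*(-1/207) + 159*(1 - 27 - 24) = -146/207 + 159*(-50) = -146/207 - 7950 = -1645796/207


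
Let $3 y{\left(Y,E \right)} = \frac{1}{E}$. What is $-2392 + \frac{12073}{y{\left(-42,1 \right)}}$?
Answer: $33827$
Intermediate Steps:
$y{\left(Y,E \right)} = \frac{1}{3 E}$
$-2392 + \frac{12073}{y{\left(-42,1 \right)}} = -2392 + \frac{12073}{\frac{1}{3} \cdot 1^{-1}} = -2392 + \frac{12073}{\frac{1}{3} \cdot 1} = -2392 + 12073 \frac{1}{\frac{1}{3}} = -2392 + 12073 \cdot 3 = -2392 + 36219 = 33827$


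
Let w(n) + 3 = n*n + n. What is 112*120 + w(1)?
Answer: 13439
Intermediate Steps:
w(n) = -3 + n + n**2 (w(n) = -3 + (n*n + n) = -3 + (n**2 + n) = -3 + (n + n**2) = -3 + n + n**2)
112*120 + w(1) = 112*120 + (-3 + 1 + 1**2) = 13440 + (-3 + 1 + 1) = 13440 - 1 = 13439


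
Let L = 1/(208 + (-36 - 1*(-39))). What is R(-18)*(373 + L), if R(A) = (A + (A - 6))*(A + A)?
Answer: 119000448/211 ≈ 5.6398e+5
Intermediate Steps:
R(A) = 2*A*(-6 + 2*A) (R(A) = (A + (-6 + A))*(2*A) = (-6 + 2*A)*(2*A) = 2*A*(-6 + 2*A))
L = 1/211 (L = 1/(208 + (-36 + 39)) = 1/(208 + 3) = 1/211 ≈ 0.0047393)
R(-18)*(373 + L) = (4*(-18)*(-3 - 18))*(373 + 1/211) = (4*(-18)*(-21))*(78704/211) = 1512*(78704/211) = 119000448/211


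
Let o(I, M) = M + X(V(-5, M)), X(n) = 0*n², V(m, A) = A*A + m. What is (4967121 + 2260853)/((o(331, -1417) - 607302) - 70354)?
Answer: -7227974/679073 ≈ -10.644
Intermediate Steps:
V(m, A) = m + A² (V(m, A) = A² + m = m + A²)
X(n) = 0
o(I, M) = M (o(I, M) = M + 0 = M)
(4967121 + 2260853)/((o(331, -1417) - 607302) - 70354) = (4967121 + 2260853)/((-1417 - 607302) - 70354) = 7227974/(-608719 - 70354) = 7227974/(-679073) = 7227974*(-1/679073) = -7227974/679073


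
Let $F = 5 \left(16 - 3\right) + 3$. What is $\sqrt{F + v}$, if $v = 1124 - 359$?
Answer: $7 \sqrt{17} \approx 28.862$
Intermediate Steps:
$F = 68$ ($F = 5 \left(16 - 3\right) + 3 = 5 \cdot 13 + 3 = 65 + 3 = 68$)
$v = 765$
$\sqrt{F + v} = \sqrt{68 + 765} = \sqrt{833} = 7 \sqrt{17}$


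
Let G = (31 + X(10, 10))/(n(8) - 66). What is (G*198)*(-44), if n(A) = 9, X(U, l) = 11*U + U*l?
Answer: 699864/19 ≈ 36835.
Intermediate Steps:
G = -241/57 (G = (31 + 10*(11 + 10))/(9 - 66) = (31 + 10*21)/(-57) = (31 + 210)*(-1/57) = 241*(-1/57) = -241/57 ≈ -4.2281)
(G*198)*(-44) = -241/57*198*(-44) = -15906/19*(-44) = 699864/19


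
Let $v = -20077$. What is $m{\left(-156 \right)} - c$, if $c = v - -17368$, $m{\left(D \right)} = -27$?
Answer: $2682$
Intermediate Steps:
$c = -2709$ ($c = -20077 - -17368 = -20077 + 17368 = -2709$)
$m{\left(-156 \right)} - c = -27 - -2709 = -27 + 2709 = 2682$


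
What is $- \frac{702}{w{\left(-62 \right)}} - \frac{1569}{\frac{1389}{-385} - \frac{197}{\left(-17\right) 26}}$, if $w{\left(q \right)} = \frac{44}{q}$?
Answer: $\frac{8791953963}{5919023} \approx 1485.4$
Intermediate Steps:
$- \frac{702}{w{\left(-62 \right)}} - \frac{1569}{\frac{1389}{-385} - \frac{197}{\left(-17\right) 26}} = - \frac{702}{44 \frac{1}{-62}} - \frac{1569}{\frac{1389}{-385} - \frac{197}{\left(-17\right) 26}} = - \frac{702}{44 \left(- \frac{1}{62}\right)} - \frac{1569}{1389 \left(- \frac{1}{385}\right) - \frac{197}{-442}} = - \frac{702}{- \frac{22}{31}} - \frac{1569}{- \frac{1389}{385} - - \frac{197}{442}} = \left(-702\right) \left(- \frac{31}{22}\right) - \frac{1569}{- \frac{1389}{385} + \frac{197}{442}} = \frac{10881}{11} - \frac{1569}{- \frac{538093}{170170}} = \frac{10881}{11} - - \frac{266996730}{538093} = \frac{10881}{11} + \frac{266996730}{538093} = \frac{8791953963}{5919023}$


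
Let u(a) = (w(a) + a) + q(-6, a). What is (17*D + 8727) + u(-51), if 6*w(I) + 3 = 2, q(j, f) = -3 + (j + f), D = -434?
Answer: 7427/6 ≈ 1237.8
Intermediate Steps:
q(j, f) = -3 + f + j (q(j, f) = -3 + (f + j) = -3 + f + j)
w(I) = -⅙ (w(I) = -½ + (⅙)*2 = -½ + ⅓ = -⅙)
u(a) = -55/6 + 2*a (u(a) = (-⅙ + a) + (-3 + a - 6) = (-⅙ + a) + (-9 + a) = -55/6 + 2*a)
(17*D + 8727) + u(-51) = (17*(-434) + 8727) + (-55/6 + 2*(-51)) = (-7378 + 8727) + (-55/6 - 102) = 1349 - 667/6 = 7427/6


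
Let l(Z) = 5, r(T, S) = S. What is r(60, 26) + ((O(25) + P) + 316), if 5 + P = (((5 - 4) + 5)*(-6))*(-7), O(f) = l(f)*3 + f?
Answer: 629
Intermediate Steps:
O(f) = 15 + f (O(f) = 5*3 + f = 15 + f)
P = 247 (P = -5 + (((5 - 4) + 5)*(-6))*(-7) = -5 + ((1 + 5)*(-6))*(-7) = -5 + (6*(-6))*(-7) = -5 - 36*(-7) = -5 + 252 = 247)
r(60, 26) + ((O(25) + P) + 316) = 26 + (((15 + 25) + 247) + 316) = 26 + ((40 + 247) + 316) = 26 + (287 + 316) = 26 + 603 = 629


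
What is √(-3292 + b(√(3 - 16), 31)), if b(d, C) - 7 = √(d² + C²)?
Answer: √(-3285 + 2*√237) ≈ 57.046*I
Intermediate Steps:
b(d, C) = 7 + √(C² + d²) (b(d, C) = 7 + √(d² + C²) = 7 + √(C² + d²))
√(-3292 + b(√(3 - 16), 31)) = √(-3292 + (7 + √(31² + (√(3 - 16))²))) = √(-3292 + (7 + √(961 + (√(-13))²))) = √(-3292 + (7 + √(961 + (I*√13)²))) = √(-3292 + (7 + √(961 - 13))) = √(-3292 + (7 + √948)) = √(-3292 + (7 + 2*√237)) = √(-3285 + 2*√237)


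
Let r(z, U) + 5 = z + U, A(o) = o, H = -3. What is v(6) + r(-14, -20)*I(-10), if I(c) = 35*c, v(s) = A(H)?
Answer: 13647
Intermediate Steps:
v(s) = -3
r(z, U) = -5 + U + z (r(z, U) = -5 + (z + U) = -5 + (U + z) = -5 + U + z)
v(6) + r(-14, -20)*I(-10) = -3 + (-5 - 20 - 14)*(35*(-10)) = -3 - 39*(-350) = -3 + 13650 = 13647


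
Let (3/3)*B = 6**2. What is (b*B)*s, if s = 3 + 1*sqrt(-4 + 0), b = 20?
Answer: 2160 + 1440*I ≈ 2160.0 + 1440.0*I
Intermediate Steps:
B = 36 (B = 6**2 = 36)
s = 3 + 2*I (s = 3 + 1*sqrt(-4) = 3 + 1*(2*I) = 3 + 2*I ≈ 3.0 + 2.0*I)
(b*B)*s = (20*36)*(3 + 2*I) = 720*(3 + 2*I) = 2160 + 1440*I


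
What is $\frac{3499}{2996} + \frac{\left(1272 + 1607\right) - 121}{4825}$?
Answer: $\frac{25145643}{14455700} \approx 1.7395$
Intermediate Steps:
$\frac{3499}{2996} + \frac{\left(1272 + 1607\right) - 121}{4825} = 3499 \cdot \frac{1}{2996} + \left(2879 - 121\right) \frac{1}{4825} = \frac{3499}{2996} + 2758 \cdot \frac{1}{4825} = \frac{3499}{2996} + \frac{2758}{4825} = \frac{25145643}{14455700}$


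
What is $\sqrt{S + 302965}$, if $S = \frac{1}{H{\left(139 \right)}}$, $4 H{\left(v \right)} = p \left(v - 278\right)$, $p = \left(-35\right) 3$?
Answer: $\frac{\sqrt{64535794142505}}{14595} \approx 550.42$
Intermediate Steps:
$p = -105$
$H{\left(v \right)} = \frac{14595}{2} - \frac{105 v}{4}$ ($H{\left(v \right)} = \frac{\left(-105\right) \left(v - 278\right)}{4} = \frac{\left(-105\right) \left(-278 + v\right)}{4} = \frac{29190 - 105 v}{4} = \frac{14595}{2} - \frac{105 v}{4}$)
$S = \frac{4}{14595}$ ($S = \frac{1}{\frac{14595}{2} - \frac{14595}{4}} = \frac{1}{\frac{14595}{4}} = \frac{4}{14595} \approx 0.00027407$)
$\sqrt{S + 302965} = \sqrt{\frac{4}{14595} + 302965} = \sqrt{\frac{4421774179}{14595}} = \frac{\sqrt{64535794142505}}{14595}$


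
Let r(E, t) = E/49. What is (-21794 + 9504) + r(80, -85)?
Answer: -602130/49 ≈ -12288.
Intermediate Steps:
r(E, t) = E/49 (r(E, t) = E*(1/49) = E/49)
(-21794 + 9504) + r(80, -85) = (-21794 + 9504) + (1/49)*80 = -12290 + 80/49 = -602130/49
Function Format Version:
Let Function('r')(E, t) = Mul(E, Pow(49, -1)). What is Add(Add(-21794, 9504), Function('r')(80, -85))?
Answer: Rational(-602130, 49) ≈ -12288.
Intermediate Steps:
Function('r')(E, t) = Mul(Rational(1, 49), E) (Function('r')(E, t) = Mul(E, Rational(1, 49)) = Mul(Rational(1, 49), E))
Add(Add(-21794, 9504), Function('r')(80, -85)) = Add(Add(-21794, 9504), Mul(Rational(1, 49), 80)) = Add(-12290, Rational(80, 49)) = Rational(-602130, 49)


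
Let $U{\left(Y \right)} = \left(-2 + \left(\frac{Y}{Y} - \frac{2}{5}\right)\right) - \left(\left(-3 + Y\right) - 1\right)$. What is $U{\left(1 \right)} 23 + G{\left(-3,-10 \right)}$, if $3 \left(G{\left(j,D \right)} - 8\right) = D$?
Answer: $\frac{622}{15} \approx 41.467$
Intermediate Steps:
$G{\left(j,D \right)} = 8 + \frac{D}{3}$
$U{\left(Y \right)} = \frac{13}{5} - Y$ ($U{\left(Y \right)} = \left(-2 + \left(1 - \frac{2}{5}\right)\right) - \left(-4 + Y\right) = \left(-2 + \frac{3}{5}\right) - \left(-4 + Y\right) = - \frac{7}{5} - \left(-4 + Y\right) = \frac{13}{5} - Y$)
$U{\left(1 \right)} 23 + G{\left(-3,-10 \right)} = \left(\frac{13}{5} - 1\right) 23 + \left(8 + \frac{1}{3} \left(-10\right)\right) = \left(\frac{13}{5} - 1\right) 23 + \left(8 - \frac{10}{3}\right) = \frac{8}{5} \cdot 23 + \frac{14}{3} = \frac{184}{5} + \frac{14}{3} = \frac{622}{15}$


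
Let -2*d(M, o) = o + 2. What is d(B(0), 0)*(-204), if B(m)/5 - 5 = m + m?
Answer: 204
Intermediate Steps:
B(m) = 25 + 10*m (B(m) = 25 + 5*(m + m) = 25 + 5*(2*m) = 25 + 10*m)
d(M, o) = -1 - o/2 (d(M, o) = -(o + 2)/2 = -(2 + o)/2 = -1 - o/2)
d(B(0), 0)*(-204) = (-1 - ½*0)*(-204) = (-1 + 0)*(-204) = -1*(-204) = 204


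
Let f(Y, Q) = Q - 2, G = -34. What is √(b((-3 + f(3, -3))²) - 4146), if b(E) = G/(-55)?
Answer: 2*I*√3134945/55 ≈ 64.385*I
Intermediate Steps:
f(Y, Q) = -2 + Q
b(E) = 34/55 (b(E) = -34/(-55) = -34*(-1/55) = 34/55)
√(b((-3 + f(3, -3))²) - 4146) = √(34/55 - 4146) = √(-227996/55) = 2*I*√3134945/55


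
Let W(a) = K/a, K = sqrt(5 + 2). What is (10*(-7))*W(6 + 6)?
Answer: -35*sqrt(7)/6 ≈ -15.434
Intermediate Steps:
K = sqrt(7) ≈ 2.6458
W(a) = sqrt(7)/a
(10*(-7))*W(6 + 6) = (10*(-7))*(sqrt(7)/(6 + 6)) = -70*sqrt(7)/12 = -35*sqrt(7)/6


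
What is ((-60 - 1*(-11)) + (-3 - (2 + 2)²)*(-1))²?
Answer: 900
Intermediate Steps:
((-60 - 1*(-11)) + (-3 - (2 + 2)²)*(-1))² = ((-60 + 11) + (-3 - 1*4²)*(-1))² = (-49 + (-3 - 1*16)*(-1))² = (-49 + (-3 - 16)*(-1))² = (-49 - 19*(-1))² = (-49 + 19)² = (-30)² = 900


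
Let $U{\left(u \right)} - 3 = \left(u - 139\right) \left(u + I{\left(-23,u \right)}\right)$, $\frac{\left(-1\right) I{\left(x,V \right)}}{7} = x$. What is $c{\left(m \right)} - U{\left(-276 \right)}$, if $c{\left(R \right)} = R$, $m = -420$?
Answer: $-48148$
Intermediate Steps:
$I{\left(x,V \right)} = - 7 x$
$U{\left(u \right)} = 3 + \left(-139 + u\right) \left(161 + u\right)$ ($U{\left(u \right)} = 3 + \left(u - 139\right) \left(u - -161\right) = 3 + \left(-139 + u\right) \left(u + 161\right) = 3 + \left(-139 + u\right) \left(161 + u\right)$)
$c{\left(m \right)} - U{\left(-276 \right)} = -420 - \left(-22376 + \left(-276\right)^{2} + 22 \left(-276\right)\right) = -420 - \left(-22376 + 76176 - 6072\right) = -420 - 47728 = -48148$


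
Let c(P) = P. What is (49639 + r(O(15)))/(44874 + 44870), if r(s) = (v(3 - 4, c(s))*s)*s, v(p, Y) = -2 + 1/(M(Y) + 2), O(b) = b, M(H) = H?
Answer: 418219/762824 ≈ 0.54825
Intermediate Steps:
v(p, Y) = -2 + 1/(2 + Y) (v(p, Y) = -2 + 1/(Y + 2) = -2 + 1/(2 + Y))
r(s) = s²*(-3 - 2*s)/(2 + s) (r(s) = (((-3 - 2*s)/(2 + s))*s)*s = (s*(-3 - 2*s)/(2 + s))*s = s²*(-3 - 2*s)/(2 + s))
(49639 + r(O(15)))/(44874 + 44870) = (49639 + 15²*(-3 - 2*15)/(2 + 15))/(44874 + 44870) = (49639 + 225*(-3 - 30)/17)/89744 = (49639 + 225*(1/17)*(-33))*(1/89744) = (49639 - 7425/17)*(1/89744) = (836438/17)*(1/89744) = 418219/762824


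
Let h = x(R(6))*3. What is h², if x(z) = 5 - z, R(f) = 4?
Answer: 9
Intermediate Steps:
h = 3 (h = (5 - 1*4)*3 = (5 - 4)*3 = 1*3 = 3)
h² = 3² = 9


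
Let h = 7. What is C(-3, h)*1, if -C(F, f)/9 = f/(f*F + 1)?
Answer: 63/20 ≈ 3.1500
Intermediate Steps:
C(F, f) = -9*f/(1 + F*f) (C(F, f) = -9*f/(f*F + 1) = -9*f/(F*f + 1) = -9*f/(1 + F*f))
C(-3, h)*1 = -9*7/(1 - 3*7)*1 = -9*7/(1 - 21)*1 = -9*7/(-20)*1 = -9*7*(-1/20)*1 = (63/20)*1 = 63/20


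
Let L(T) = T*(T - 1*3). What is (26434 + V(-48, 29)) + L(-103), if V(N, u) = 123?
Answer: 37475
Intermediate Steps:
L(T) = T*(-3 + T) (L(T) = T*(T - 3) = T*(-3 + T))
(26434 + V(-48, 29)) + L(-103) = (26434 + 123) - 103*(-3 - 103) = 26557 - 103*(-106) = 26557 + 10918 = 37475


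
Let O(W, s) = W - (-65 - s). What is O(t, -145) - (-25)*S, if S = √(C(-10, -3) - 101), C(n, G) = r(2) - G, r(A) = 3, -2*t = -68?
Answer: -46 + 25*I*√95 ≈ -46.0 + 243.67*I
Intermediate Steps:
t = 34 (t = -½*(-68) = 34)
C(n, G) = 3 - G
O(W, s) = 65 + W + s (O(W, s) = W + (65 + s) = 65 + W + s)
S = I*√95 (S = √((3 - 1*(-3)) - 101) = √((3 + 3) - 101) = √(6 - 101) = √(-95) = I*√95 ≈ 9.7468*I)
O(t, -145) - (-25)*S = (65 + 34 - 145) - (-25)*I*√95 = -46 - (-25)*I*√95 = -46 + 25*I*√95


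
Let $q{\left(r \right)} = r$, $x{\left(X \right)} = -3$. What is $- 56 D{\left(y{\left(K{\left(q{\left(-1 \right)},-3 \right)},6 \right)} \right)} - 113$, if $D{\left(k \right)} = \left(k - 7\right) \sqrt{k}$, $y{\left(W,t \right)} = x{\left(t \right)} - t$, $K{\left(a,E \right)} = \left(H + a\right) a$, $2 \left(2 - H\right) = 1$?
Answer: $-113 + 2688 i \approx -113.0 + 2688.0 i$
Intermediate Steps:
$H = \frac{3}{2}$ ($H = 2 - \frac{1}{2} = \frac{3}{2} \approx 1.5$)
$K{\left(a,E \right)} = a \left(\frac{3}{2} + a\right)$ ($K{\left(a,E \right)} = \left(\frac{3}{2} + a\right) a = a \left(\frac{3}{2} + a\right)$)
$y{\left(W,t \right)} = -3 - t$
$D{\left(k \right)} = \sqrt{k} \left(-7 + k\right)$ ($D{\left(k \right)} = \left(k - 7\right) \sqrt{k} = \left(-7 + k\right) \sqrt{k} = \sqrt{k} \left(-7 + k\right)$)
$- 56 D{\left(y{\left(K{\left(q{\left(-1 \right)},-3 \right)},6 \right)} \right)} - 113 = - 56 \sqrt{-3 - 6} \left(-7 - 9\right) - 113 = - 56 \sqrt{-9} \left(-7 - 9\right) - 113 = - 56 \cdot 3 i \left(-16\right) - 113 = - 56 \left(- 48 i\right) - 113 = 2688 i - 113 = -113 + 2688 i$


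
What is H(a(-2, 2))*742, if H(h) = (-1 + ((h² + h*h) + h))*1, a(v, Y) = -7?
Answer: 66780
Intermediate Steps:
H(h) = -1 + h + 2*h² (H(h) = (-1 + ((h² + h²) + h))*1 = (-1 + (2*h² + h))*1 = (-1 + (h + 2*h²))*1 = (-1 + h + 2*h²)*1 = -1 + h + 2*h²)
H(a(-2, 2))*742 = (-1 - 7 + 2*(-7)²)*742 = (-1 - 7 + 2*49)*742 = (-1 - 7 + 98)*742 = 90*742 = 66780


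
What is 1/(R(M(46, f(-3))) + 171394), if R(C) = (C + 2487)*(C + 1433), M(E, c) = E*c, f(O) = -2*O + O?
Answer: 1/4295269 ≈ 2.3281e-7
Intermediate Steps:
f(O) = -O
R(C) = (1433 + C)*(2487 + C) (R(C) = (2487 + C)*(1433 + C) = (1433 + C)*(2487 + C))
1/(R(M(46, f(-3))) + 171394) = 1/((3563871 + (46*(-1*(-3)))² + 3920*(46*(-1*(-3)))) + 171394) = 1/((3563871 + (46*3)² + 3920*(46*3)) + 171394) = 1/((3563871 + 138² + 3920*138) + 171394) = 1/((3563871 + 19044 + 540960) + 171394) = 1/(4123875 + 171394) = 1/4295269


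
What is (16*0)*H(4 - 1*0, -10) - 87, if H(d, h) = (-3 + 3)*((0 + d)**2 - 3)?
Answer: -87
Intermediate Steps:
H(d, h) = 0 (H(d, h) = 0*(d**2 - 3) = 0*(-3 + d**2) = 0)
(16*0)*H(4 - 1*0, -10) - 87 = (16*0)*0 - 87 = 0*0 - 87 = 0 - 87 = -87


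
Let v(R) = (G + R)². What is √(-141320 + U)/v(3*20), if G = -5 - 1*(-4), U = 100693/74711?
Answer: I*√788803058312997/260068991 ≈ 0.10799*I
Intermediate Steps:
U = 100693/74711 (U = 100693*(1/74711) = 100693/74711 ≈ 1.3478)
G = -1 (G = -5 + 4 = -1)
v(R) = (-1 + R)²
√(-141320 + U)/v(3*20) = √(-141320 + 100693/74711)/((-1 + 3*20)²) = √(-10558057827/74711)/((-1 + 60)²) = (I*√788803058312997/74711)/(59²) = (I*√788803058312997/74711)/3481 = (I*√788803058312997/74711)*(1/3481) = I*√788803058312997/260068991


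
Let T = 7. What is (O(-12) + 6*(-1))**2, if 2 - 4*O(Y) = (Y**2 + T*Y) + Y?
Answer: 1225/4 ≈ 306.25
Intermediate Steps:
O(Y) = 1/2 - 2*Y - Y**2/4 (O(Y) = 1/2 - ((Y**2 + 7*Y) + Y)/4 = 1/2 - (Y**2 + 8*Y)/4 = 1/2 + (-2*Y - Y**2/4) = 1/2 - 2*Y - Y**2/4)
(O(-12) + 6*(-1))**2 = ((1/2 - 2*(-12) - 1/4*(-12)**2) + 6*(-1))**2 = ((1/2 + 24 - 1/4*144) - 6)**2 = ((1/2 + 24 - 36) - 6)**2 = (-23/2 - 6)**2 = (-35/2)**2 = 1225/4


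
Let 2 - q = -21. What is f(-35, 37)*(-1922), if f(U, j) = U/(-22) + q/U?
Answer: -690959/385 ≈ -1794.7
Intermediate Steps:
q = 23 (q = 2 - 1*(-21) = 2 + 21 = 23)
f(U, j) = 23/U - U/22 (f(U, j) = U/(-22) + 23/U = U*(-1/22) + 23/U = -U/22 + 23/U = 23/U - U/22)
f(-35, 37)*(-1922) = (23/(-35) - 1/22*(-35))*(-1922) = (23*(-1/35) + 35/22)*(-1922) = (-23/35 + 35/22)*(-1922) = (719/770)*(-1922) = -690959/385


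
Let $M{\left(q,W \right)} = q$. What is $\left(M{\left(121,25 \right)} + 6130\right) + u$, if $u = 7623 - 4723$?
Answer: $9151$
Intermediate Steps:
$u = 2900$ ($u = 7623 - 4723 = 2900$)
$\left(M{\left(121,25 \right)} + 6130\right) + u = \left(121 + 6130\right) + 2900 = 6251 + 2900 = 9151$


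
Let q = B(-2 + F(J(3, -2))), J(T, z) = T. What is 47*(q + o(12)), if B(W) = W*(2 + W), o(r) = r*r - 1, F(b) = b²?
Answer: 9682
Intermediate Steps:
o(r) = -1 + r² (o(r) = r² - 1 = -1 + r²)
q = 63 (q = (-2 + 3²)*(2 + (-2 + 3²)) = (-2 + 9)*(2 + (-2 + 9)) = 7*(2 + 7) = 7*9 = 63)
47*(q + o(12)) = 47*(63 + (-1 + 12²)) = 47*(63 + (-1 + 144)) = 47*(63 + 143) = 47*206 = 9682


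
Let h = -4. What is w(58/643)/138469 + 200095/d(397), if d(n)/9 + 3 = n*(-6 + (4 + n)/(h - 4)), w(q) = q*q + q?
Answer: -91643235995005166/91857014993627433 ≈ -0.99767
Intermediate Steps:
w(q) = q + q² (w(q) = q² + q = q + q²)
d(n) = -27 + 9*n*(-13/2 - n/8) (d(n) = -27 + 9*(n*(-6 + (4 + n)/(-4 - 4))) = -27 + 9*(n*(-6 + (4 + n)/(-8))) = -27 + 9*(n*(-6 + (4 + n)*(-⅛))) = -27 + 9*(n*(-6 + (-½ - n/8))) = -27 + 9*(n*(-13/2 - n/8)) = -27 + 9*n*(-13/2 - n/8))
w(58/643)/138469 + 200095/d(397) = ((58/643)*(1 + 58/643))/138469 + 200095/(-27 - 117/2*397 - 9/8*397²) = ((58*(1/643))*(1 + 58*(1/643)))*(1/138469) + 200095/(-27 - 46449/2 - 9/8*157609) = (58*(1 + 58/643)/643)*(1/138469) + 200095/(-27 - 46449/2 - 1418481/8) = ((58/643)*(701/643))*(1/138469) + 200095/(-1604493/8) = (40658/413449)*(1/138469) + 200095*(-8/1604493) = 40658/57249869581 - 1600760/1604493 = -91643235995005166/91857014993627433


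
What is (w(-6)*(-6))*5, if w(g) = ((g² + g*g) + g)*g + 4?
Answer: 11760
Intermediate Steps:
w(g) = 4 + g*(g + 2*g²) (w(g) = ((g² + g²) + g)*g + 4 = (2*g² + g)*g + 4 = (g + 2*g²)*g + 4 = g*(g + 2*g²) + 4 = 4 + g*(g + 2*g²))
(w(-6)*(-6))*5 = ((4 + (-6)² + 2*(-6)³)*(-6))*5 = ((4 + 36 + 2*(-216))*(-6))*5 = ((4 + 36 - 432)*(-6))*5 = -392*(-6)*5 = 2352*5 = 11760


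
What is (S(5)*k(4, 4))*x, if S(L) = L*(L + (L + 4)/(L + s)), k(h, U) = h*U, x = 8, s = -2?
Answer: 5120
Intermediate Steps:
k(h, U) = U*h
S(L) = L*(L + (4 + L)/(-2 + L)) (S(L) = L*(L + (L + 4)/(L - 2)) = L*(L + (4 + L)/(-2 + L)))
(S(5)*k(4, 4))*x = ((5*(4 + 5² - 1*5)/(-2 + 5))*(4*4))*8 = ((5*(4 + 25 - 5)/3)*16)*8 = ((5*(⅓)*24)*16)*8 = (40*16)*8 = 640*8 = 5120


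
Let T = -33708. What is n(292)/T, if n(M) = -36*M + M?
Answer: 2555/8427 ≈ 0.30319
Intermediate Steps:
n(M) = -35*M
n(292)/T = -35*292/(-33708) = -10220*(-1/33708) = 2555/8427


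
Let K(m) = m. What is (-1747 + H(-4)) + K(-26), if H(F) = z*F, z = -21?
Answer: -1689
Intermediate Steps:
H(F) = -21*F
(-1747 + H(-4)) + K(-26) = (-1747 - 21*(-4)) - 26 = (-1747 + 84) - 26 = -1663 - 26 = -1689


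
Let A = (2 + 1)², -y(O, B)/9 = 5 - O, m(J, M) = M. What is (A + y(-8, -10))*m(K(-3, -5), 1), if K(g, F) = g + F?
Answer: -108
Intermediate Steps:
K(g, F) = F + g
y(O, B) = -45 + 9*O (y(O, B) = -9*(5 - O) = -45 + 9*O)
A = 9 (A = 3² = 9)
(A + y(-8, -10))*m(K(-3, -5), 1) = (9 + (-45 + 9*(-8)))*1 = (9 + (-45 - 72))*1 = (9 - 117)*1 = -108*1 = -108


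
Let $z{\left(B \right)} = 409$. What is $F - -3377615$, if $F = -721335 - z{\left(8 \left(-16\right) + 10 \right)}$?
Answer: $2655871$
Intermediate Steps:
$F = -721744$ ($F = -721335 - 409 = -721744$)
$F - -3377615 = -721744 - -3377615 = -721744 + 3377615 = 2655871$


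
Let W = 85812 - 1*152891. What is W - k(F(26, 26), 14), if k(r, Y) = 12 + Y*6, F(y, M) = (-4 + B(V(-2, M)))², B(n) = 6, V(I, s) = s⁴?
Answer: -67175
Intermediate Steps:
F(y, M) = 4 (F(y, M) = (-4 + 6)² = 2² = 4)
k(r, Y) = 12 + 6*Y
W = -67079 (W = 85812 - 152891 = -67079)
W - k(F(26, 26), 14) = -67079 - (12 + 6*14) = -67079 - (12 + 84) = -67079 - 1*96 = -67079 - 96 = -67175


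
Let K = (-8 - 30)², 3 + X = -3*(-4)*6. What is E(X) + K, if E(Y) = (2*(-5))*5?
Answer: 1394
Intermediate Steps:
X = 69 (X = -3 - 3*(-4)*6 = -3 + 12*6 = -3 + 72 = 69)
E(Y) = -50 (E(Y) = -10*5 = -50)
K = 1444 (K = (-38)² = 1444)
E(X) + K = -50 + 1444 = 1394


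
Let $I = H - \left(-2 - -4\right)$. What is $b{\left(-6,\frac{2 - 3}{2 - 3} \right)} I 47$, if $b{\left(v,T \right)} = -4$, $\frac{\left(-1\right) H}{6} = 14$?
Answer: $16168$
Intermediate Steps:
$H = -84$ ($H = \left(-6\right) 14 = -84$)
$I = -86$ ($I = -84 - \left(-2 - -4\right) = -84 - \left(-2 + 4\right) = -84 - 2 = -86$)
$b{\left(-6,\frac{2 - 3}{2 - 3} \right)} I 47 = \left(-4\right) \left(-86\right) 47 = 344 \cdot 47 = 16168$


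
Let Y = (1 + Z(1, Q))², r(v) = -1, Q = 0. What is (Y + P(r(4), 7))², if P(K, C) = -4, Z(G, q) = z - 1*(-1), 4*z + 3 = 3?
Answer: 0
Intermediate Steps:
z = 0 (z = -¾ + (¼)*3 = -¾ + ¾ = 0)
Z(G, q) = 1 (Z(G, q) = 0 - 1*(-1) = 0 + 1 = 1)
Y = 4 (Y = (1 + 1)² = 2² = 4)
(Y + P(r(4), 7))² = (4 - 4)² = 0² = 0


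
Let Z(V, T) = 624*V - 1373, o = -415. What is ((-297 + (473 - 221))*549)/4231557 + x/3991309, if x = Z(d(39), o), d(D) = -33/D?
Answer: -11849942078/1876605726457 ≈ -0.0063146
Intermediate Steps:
Z(V, T) = -1373 + 624*V
x = -1901 (x = -1373 + 624*(-33/39) = -1373 + 624*(-33*1/39) = -1373 + 624*(-11/13) = -1373 - 528 = -1901)
((-297 + (473 - 221))*549)/4231557 + x/3991309 = ((-297 + (473 - 221))*549)/4231557 - 1901/3991309 = ((-297 + 252)*549)*(1/4231557) - 1901*1/3991309 = -45*549*(1/4231557) - 1901/3991309 = -24705*1/4231557 - 1901/3991309 = -2745/470173 - 1901/3991309 = -11849942078/1876605726457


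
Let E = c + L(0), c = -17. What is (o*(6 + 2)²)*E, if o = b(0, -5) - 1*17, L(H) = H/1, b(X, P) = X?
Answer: 18496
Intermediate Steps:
L(H) = H (L(H) = H*1 = H)
o = -17 (o = 0 - 1*17 = 0 - 17 = -17)
E = -17 (E = -17 + 0 = -17)
(o*(6 + 2)²)*E = -17*(6 + 2)²*(-17) = -17*8²*(-17) = -17*64*(-17) = -1088*(-17) = 18496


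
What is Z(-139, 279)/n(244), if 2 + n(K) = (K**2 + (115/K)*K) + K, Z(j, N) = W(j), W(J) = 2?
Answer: 2/59893 ≈ 3.3393e-5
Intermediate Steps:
Z(j, N) = 2
n(K) = 113 + K + K**2 (n(K) = -2 + ((K**2 + (115/K)*K) + K) = -2 + ((K**2 + 115) + K) = -2 + ((115 + K**2) + K) = -2 + (115 + K + K**2) = 113 + K + K**2)
Z(-139, 279)/n(244) = 2/(113 + 244 + 244**2) = 2/(113 + 244 + 59536) = 2/59893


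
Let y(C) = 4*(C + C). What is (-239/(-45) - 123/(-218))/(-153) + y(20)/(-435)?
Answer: -17681393/43526970 ≈ -0.40622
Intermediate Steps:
y(C) = 8*C (y(C) = 4*(2*C) = 8*C)
(-239/(-45) - 123/(-218))/(-153) + y(20)/(-435) = (-239/(-45) - 123/(-218))/(-153) + (8*20)/(-435) = (-239*(-1/45) - 123*(-1/218))*(-1/153) + 160*(-1/435) = (239/45 + 123/218)*(-1/153) - 32/87 = (57637/9810)*(-1/153) - 32/87 = -57637/1500930 - 32/87 = -17681393/43526970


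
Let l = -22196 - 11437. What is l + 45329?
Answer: 11696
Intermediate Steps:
l = -33633
l + 45329 = -33633 + 45329 = 11696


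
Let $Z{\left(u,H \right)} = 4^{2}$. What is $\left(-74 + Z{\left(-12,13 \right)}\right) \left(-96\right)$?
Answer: $5568$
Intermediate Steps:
$Z{\left(u,H \right)} = 16$
$\left(-74 + Z{\left(-12,13 \right)}\right) \left(-96\right) = \left(-74 + 16\right) \left(-96\right) = \left(-58\right) \left(-96\right) = 5568$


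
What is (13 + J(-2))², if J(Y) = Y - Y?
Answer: 169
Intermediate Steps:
J(Y) = 0
(13 + J(-2))² = (13 + 0)² = 13² = 169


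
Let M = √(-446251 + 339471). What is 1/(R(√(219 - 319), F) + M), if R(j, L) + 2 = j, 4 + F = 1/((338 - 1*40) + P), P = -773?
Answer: 1/(2*(-1 + 5*I + I*√26695)) ≈ -1.7634e-5 - 0.0029693*I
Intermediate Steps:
F = -1901/475 (F = -4 + 1/((338 - 1*40) - 773) = -4 + 1/((338 - 40) - 773) = -4 + 1/(298 - 773) = -4 + 1/(-475) = -4 - 1/475 = -1901/475 ≈ -4.0021)
R(j, L) = -2 + j
M = 2*I*√26695 (M = √(-106780) = 2*I*√26695 ≈ 326.77*I)
1/(R(√(219 - 319), F) + M) = 1/((-2 + √(219 - 319)) + 2*I*√26695) = 1/((-2 + √(-100)) + 2*I*√26695) = 1/((-2 + 10*I) + 2*I*√26695) = 1/(-2 + 10*I + 2*I*√26695)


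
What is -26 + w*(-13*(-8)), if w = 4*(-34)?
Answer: -14170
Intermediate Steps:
w = -136
-26 + w*(-13*(-8)) = -26 - (-1768)*(-8) = -26 - 136*104 = -26 - 14144 = -14170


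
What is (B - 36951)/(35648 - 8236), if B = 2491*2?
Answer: -4567/3916 ≈ -1.1662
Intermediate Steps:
B = 4982
(B - 36951)/(35648 - 8236) = (4982 - 36951)/(35648 - 8236) = -31969/27412 = -31969*1/27412 = -4567/3916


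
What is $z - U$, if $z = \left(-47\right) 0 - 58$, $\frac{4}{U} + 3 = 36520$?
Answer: $- \frac{2117990}{36517} \approx -58.0$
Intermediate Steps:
$U = \frac{4}{36517}$ ($U = \frac{4}{-3 + 36520} = \frac{4}{36517} \approx 0.00010954$)
$z = -58$ ($z = 0 - 58 = -58$)
$z - U = -58 - \frac{4}{36517} = - \frac{2117990}{36517}$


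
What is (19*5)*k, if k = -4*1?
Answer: -380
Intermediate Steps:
k = -4
(19*5)*k = (19*5)*(-4) = 95*(-4) = -380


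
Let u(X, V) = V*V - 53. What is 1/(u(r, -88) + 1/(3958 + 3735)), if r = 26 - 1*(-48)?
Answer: 7693/59166864 ≈ 0.00013002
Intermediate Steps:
r = 74 (r = 26 + 48 = 74)
u(X, V) = -53 + V**2 (u(X, V) = V**2 - 53 = -53 + V**2)
1/(u(r, -88) + 1/(3958 + 3735)) = 1/((-53 + (-88)**2) + 1/(3958 + 3735)) = 1/((-53 + 7744) + 1/7693) = 1/(7691 + 1/7693) = 1/(59166864/7693) = 7693/59166864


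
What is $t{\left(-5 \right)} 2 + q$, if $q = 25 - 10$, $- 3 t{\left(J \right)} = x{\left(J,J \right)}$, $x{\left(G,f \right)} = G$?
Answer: $\frac{55}{3} \approx 18.333$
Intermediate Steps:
$t{\left(J \right)} = - \frac{J}{3}$
$q = 15$
$t{\left(-5 \right)} 2 + q = \left(- \frac{1}{3}\right) \left(-5\right) 2 + 15 = \frac{5}{3} \cdot 2 + 15 = \frac{10}{3} + 15 = \frac{55}{3}$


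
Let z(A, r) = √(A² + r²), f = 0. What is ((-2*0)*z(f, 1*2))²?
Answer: 0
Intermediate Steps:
((-2*0)*z(f, 1*2))² = ((-2*0)*√(0² + (1*2)²))² = (0*√(0 + 2²))² = (0*√(0 + 4))² = (0*√4)² = (0*2)² = 0² = 0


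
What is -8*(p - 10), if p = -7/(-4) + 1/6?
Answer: 194/3 ≈ 64.667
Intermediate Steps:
p = 23/12 (p = -7*(-¼) + 1*(⅙) = 7/4 + ⅙ = 23/12 ≈ 1.9167)
-8*(p - 10) = -8*(23/12 - 10) = -8*(-97/12) = 194/3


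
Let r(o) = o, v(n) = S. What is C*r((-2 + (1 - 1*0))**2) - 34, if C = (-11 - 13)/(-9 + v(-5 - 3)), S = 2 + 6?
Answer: -10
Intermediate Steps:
S = 8
v(n) = 8
C = 24 (C = (-11 - 13)/(-9 + 8) = -24/(-1) = -24*(-1) = 24)
C*r((-2 + (1 - 1*0))**2) - 34 = 24*(-2 + (1 - 1*0))**2 - 34 = 24*(-2 + (1 + 0))**2 - 34 = 24*(-2 + 1)**2 - 34 = 24*(-1)**2 - 34 = 24*1 - 34 = 24 - 34 = -10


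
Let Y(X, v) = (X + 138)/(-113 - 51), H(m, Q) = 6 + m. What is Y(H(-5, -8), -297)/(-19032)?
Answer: 139/3121248 ≈ 4.4533e-5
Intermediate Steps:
Y(X, v) = -69/82 - X/164 (Y(X, v) = (138 + X)/(-164) = (138 + X)*(-1/164) = -69/82 - X/164)
Y(H(-5, -8), -297)/(-19032) = (-69/82 - (6 - 5)/164)/(-19032) = (-69/82 - 1/164*1)*(-1/19032) = (-69/82 - 1/164)*(-1/19032) = -139/164*(-1/19032) = 139/3121248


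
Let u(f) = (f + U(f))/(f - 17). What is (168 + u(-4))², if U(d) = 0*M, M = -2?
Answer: 12475024/441 ≈ 28288.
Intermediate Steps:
U(d) = 0 (U(d) = 0*(-2) = 0)
u(f) = f/(-17 + f) (u(f) = (f + 0)/(f - 17) = f/(-17 + f))
(168 + u(-4))² = (168 - 4/(-17 - 4))² = (168 - 4/(-21))² = (168 - 4*(-1/21))² = (168 + 4/21)² = (3532/21)² = 12475024/441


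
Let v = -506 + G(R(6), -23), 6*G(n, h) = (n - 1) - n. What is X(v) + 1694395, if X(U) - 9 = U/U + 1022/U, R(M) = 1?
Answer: 5145901853/3037 ≈ 1.6944e+6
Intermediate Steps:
G(n, h) = -⅙ (G(n, h) = ((n - 1) - n)/6 = ((-1 + n) - n)/6 = (⅙)*(-1) = -⅙)
v = -3037/6 (v = -506 - ⅙ = -3037/6 ≈ -506.17)
X(U) = 10 + 1022/U (X(U) = 9 + (U/U + 1022/U) = 9 + (1 + 1022/U) = 10 + 1022/U)
X(v) + 1694395 = (10 + 1022/(-3037/6)) + 1694395 = (10 + 1022*(-6/3037)) + 1694395 = (10 - 6132/3037) + 1694395 = 24238/3037 + 1694395 = 5145901853/3037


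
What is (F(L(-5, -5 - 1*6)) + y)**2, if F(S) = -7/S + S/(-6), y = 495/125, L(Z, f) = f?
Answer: 112550881/2722500 ≈ 41.341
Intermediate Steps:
y = 99/25 (y = 495*(1/125) = 99/25 ≈ 3.9600)
F(S) = -7/S - S/6 (F(S) = -7/S + S*(-1/6) = -7/S - S/6)
(F(L(-5, -5 - 1*6)) + y)**2 = ((-7/(-5 - 1*6) - (-5 - 1*6)/6) + 99/25)**2 = ((-7/(-5 - 6) - (-5 - 6)/6) + 99/25)**2 = ((-7/(-11) - 1/6*(-11)) + 99/25)**2 = ((-7*(-1/11) + 11/6) + 99/25)**2 = ((7/11 + 11/6) + 99/25)**2 = (163/66 + 99/25)**2 = (10609/1650)**2 = 112550881/2722500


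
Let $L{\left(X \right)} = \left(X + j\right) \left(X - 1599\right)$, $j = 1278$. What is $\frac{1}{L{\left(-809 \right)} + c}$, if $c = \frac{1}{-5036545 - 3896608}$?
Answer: $- \frac{8933153}{10088674206857} \approx -8.8546 \cdot 10^{-7}$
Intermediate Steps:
$c = - \frac{1}{8933153}$ ($c = \frac{1}{-8933153} = - \frac{1}{8933153} \approx -1.1194 \cdot 10^{-7}$)
$L{\left(X \right)} = \left(-1599 + X\right) \left(1278 + X\right)$ ($L{\left(X \right)} = \left(X + 1278\right) \left(X - 1599\right) = \left(1278 + X\right) \left(-1599 + X\right) = \left(-1599 + X\right) \left(1278 + X\right)$)
$\frac{1}{L{\left(-809 \right)} + c} = \frac{1}{\left(-2043522 + \left(-809\right)^{2} - -259689\right) - \frac{1}{8933153}} = \frac{1}{\left(-2043522 + 654481 + 259689\right) - \frac{1}{8933153}} = \frac{1}{-1129352 - \frac{1}{8933153}} = \frac{1}{- \frac{10088674206857}{8933153}} = - \frac{8933153}{10088674206857}$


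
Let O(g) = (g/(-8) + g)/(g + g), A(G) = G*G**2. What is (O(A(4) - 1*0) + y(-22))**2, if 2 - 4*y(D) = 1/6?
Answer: 1849/2304 ≈ 0.80252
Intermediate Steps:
A(G) = G**3
O(g) = 7/16 (O(g) = (g*(-1/8) + g)/((2*g)) = (-g/8 + g)*(1/(2*g)) = (7*g/8)*(1/(2*g)) = 7/16)
y(D) = 11/24 (y(D) = 1/2 - 1/4/6 = 1/2 - 1/4*1/6 = 1/2 - 1/24 = 11/24)
(O(A(4) - 1*0) + y(-22))**2 = (7/16 + 11/24)**2 = (43/48)**2 = 1849/2304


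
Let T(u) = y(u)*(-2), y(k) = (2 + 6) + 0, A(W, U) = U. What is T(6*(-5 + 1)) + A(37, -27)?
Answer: -43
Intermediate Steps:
y(k) = 8 (y(k) = 8 + 0 = 8)
T(u) = -16 (T(u) = 8*(-2) = -16)
T(6*(-5 + 1)) + A(37, -27) = -16 - 27 = -43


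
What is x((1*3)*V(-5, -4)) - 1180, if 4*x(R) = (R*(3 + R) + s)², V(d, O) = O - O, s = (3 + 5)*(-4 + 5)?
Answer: -1164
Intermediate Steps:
s = 8 (s = 8*1 = 8)
V(d, O) = 0
x(R) = (8 + R*(3 + R))²/4 (x(R) = (R*(3 + R) + 8)²/4 = (8 + R*(3 + R))²/4)
x((1*3)*V(-5, -4)) - 1180 = (8 + ((1*3)*0)² + 3*((1*3)*0))²/4 - 1180 = (8 + (3*0)² + 3*(3*0))²/4 - 1180 = (8 + 0² + 3*0)²/4 - 1180 = (8 + 0 + 0)²/4 - 1180 = (¼)*8² - 1180 = (¼)*64 - 1180 = 16 - 1180 = -1164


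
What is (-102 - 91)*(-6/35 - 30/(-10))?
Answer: -19107/35 ≈ -545.91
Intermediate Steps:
(-102 - 91)*(-6/35 - 30/(-10)) = -193*(-6*1/35 - 30*(-⅒)) = -193*(-6/35 + 3) = -193*99/35 = -19107/35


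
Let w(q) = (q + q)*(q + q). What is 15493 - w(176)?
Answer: -108411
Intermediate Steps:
w(q) = 4*q² (w(q) = (2*q)*(2*q) = 4*q²)
15493 - w(176) = 15493 - 4*176² = 15493 - 4*30976 = 15493 - 1*123904 = 15493 - 123904 = -108411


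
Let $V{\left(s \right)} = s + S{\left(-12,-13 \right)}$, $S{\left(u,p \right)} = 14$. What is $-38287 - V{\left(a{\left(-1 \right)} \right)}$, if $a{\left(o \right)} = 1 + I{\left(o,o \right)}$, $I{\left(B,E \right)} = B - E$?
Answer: $-38302$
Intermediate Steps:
$a{\left(o \right)} = 1$ ($a{\left(o \right)} = 1 + \left(o - o\right) = 1 + 0 = 1$)
$V{\left(s \right)} = 14 + s$ ($V{\left(s \right)} = s + 14 = 14 + s$)
$-38287 - V{\left(a{\left(-1 \right)} \right)} = -38287 - \left(14 + 1\right) = -38287 - 15 = -38302$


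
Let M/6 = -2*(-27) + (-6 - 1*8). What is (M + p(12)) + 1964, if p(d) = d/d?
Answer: 2205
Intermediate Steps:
p(d) = 1
M = 240 (M = 6*(-2*(-27) + (-6 - 1*8)) = 6*(54 + (-6 - 8)) = 6*(54 - 14) = 6*40 = 240)
(M + p(12)) + 1964 = (240 + 1) + 1964 = 241 + 1964 = 2205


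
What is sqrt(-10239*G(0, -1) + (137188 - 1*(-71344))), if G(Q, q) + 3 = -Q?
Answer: sqrt(239249) ≈ 489.13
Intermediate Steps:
G(Q, q) = -3 - Q
sqrt(-10239*G(0, -1) + (137188 - 1*(-71344))) = sqrt(-10239*(-3 - 1*0) + (137188 - 1*(-71344))) = sqrt(-10239*(-3 + 0) + (137188 + 71344)) = sqrt(-10239*(-3) + 208532) = sqrt(30717 + 208532) = sqrt(239249)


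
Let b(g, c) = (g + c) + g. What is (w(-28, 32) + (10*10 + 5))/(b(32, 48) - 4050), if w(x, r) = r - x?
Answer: -15/358 ≈ -0.041899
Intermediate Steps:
b(g, c) = c + 2*g (b(g, c) = (c + g) + g = c + 2*g)
(w(-28, 32) + (10*10 + 5))/(b(32, 48) - 4050) = ((32 - 1*(-28)) + (10*10 + 5))/((48 + 2*32) - 4050) = ((32 + 28) + (100 + 5))/((48 + 64) - 4050) = (60 + 105)/(112 - 4050) = 165/(-3938) = 165*(-1/3938) = -15/358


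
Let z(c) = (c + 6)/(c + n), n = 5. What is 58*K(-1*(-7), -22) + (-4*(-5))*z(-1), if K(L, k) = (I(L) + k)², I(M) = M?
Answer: 13075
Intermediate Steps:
z(c) = (6 + c)/(5 + c) (z(c) = (c + 6)/(c + 5) = (6 + c)/(5 + c))
K(L, k) = (L + k)²
58*K(-1*(-7), -22) + (-4*(-5))*z(-1) = 58*(-1*(-7) - 22)² + (-4*(-5))*((6 - 1)/(5 - 1)) = 58*(7 - 22)² + 20*(5/4) = 58*(-15)² + 20*((¼)*5) = 58*225 + 20*(5/4) = 13050 + 25 = 13075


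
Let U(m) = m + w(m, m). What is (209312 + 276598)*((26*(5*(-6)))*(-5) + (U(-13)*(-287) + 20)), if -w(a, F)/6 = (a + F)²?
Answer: 569351922930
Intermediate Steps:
w(a, F) = -6*(F + a)² (w(a, F) = -6*(a + F)² = -6*(F + a)²)
U(m) = m - 24*m² (U(m) = m - 6*(m + m)² = m - 6*4*m² = m - 24*m²)
(209312 + 276598)*((26*(5*(-6)))*(-5) + (U(-13)*(-287) + 20)) = (209312 + 276598)*((26*(5*(-6)))*(-5) + (-13*(1 - 24*(-13))*(-287) + 20)) = 485910*((26*(-30))*(-5) + (-13*(1 + 312)*(-287) + 20)) = 485910*(-780*(-5) + (-13*313*(-287) + 20)) = 485910*(3900 + (-4069*(-287) + 20)) = 485910*(3900 + (1167803 + 20)) = 485910*(3900 + 1167823) = 485910*1171723 = 569351922930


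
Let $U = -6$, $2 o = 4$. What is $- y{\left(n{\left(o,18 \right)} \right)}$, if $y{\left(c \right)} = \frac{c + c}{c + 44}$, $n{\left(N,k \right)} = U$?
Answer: $\frac{6}{19} \approx 0.31579$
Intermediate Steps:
$o = 2$ ($o = \frac{1}{2} \cdot 4 = 2$)
$n{\left(N,k \right)} = -6$
$y{\left(c \right)} = \frac{2 c}{44 + c}$
$- y{\left(n{\left(o,18 \right)} \right)} = - \frac{2 \left(-6\right)}{44 - 6} = - \frac{2 \left(-6\right)}{38} = \left(-1\right) \left(- \frac{6}{19}\right) = \frac{6}{19}$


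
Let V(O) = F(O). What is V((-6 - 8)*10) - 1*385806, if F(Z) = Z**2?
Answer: -366206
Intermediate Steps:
V(O) = O**2
V((-6 - 8)*10) - 1*385806 = ((-6 - 8)*10)**2 - 1*385806 = (-14*10)**2 - 385806 = (-140)**2 - 385806 = 19600 - 385806 = -366206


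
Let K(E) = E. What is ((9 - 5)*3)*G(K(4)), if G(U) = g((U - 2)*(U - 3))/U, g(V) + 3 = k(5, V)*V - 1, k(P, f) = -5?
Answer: -42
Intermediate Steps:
g(V) = -4 - 5*V (g(V) = -3 + (-5*V - 1) = -3 + (-1 - 5*V) = -4 - 5*V)
G(U) = (-4 - 5*(-3 + U)*(-2 + U))/U (G(U) = (-4 - 5*(U - 2)*(U - 3))/U = (-4 - 5*(-2 + U)*(-3 + U))/U = (-4 - 5*(-3 + U)*(-2 + U))/U)
((9 - 5)*3)*G(K(4)) = ((9 - 5)*3)*(25 - 34/4 - 5*4) = (4*3)*(25 - 34*¼ - 20) = 12*(25 - 17/2 - 20) = 12*(-7/2) = -42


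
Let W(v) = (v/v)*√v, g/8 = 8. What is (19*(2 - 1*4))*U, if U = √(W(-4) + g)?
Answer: -38*√(64 + 2*I) ≈ -304.04 - 4.7494*I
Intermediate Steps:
g = 64 (g = 8*8 = 64)
W(v) = √v (W(v) = 1*√v = √v)
U = √(64 + 2*I) (U = √(√(-4) + 64) = √(2*I + 64) = √(64 + 2*I) ≈ 8.001 + 0.125*I)
(19*(2 - 1*4))*U = (19*(2 - 1*4))*√(64 + 2*I) = (19*(2 - 4))*√(64 + 2*I) = (19*(-2))*√(64 + 2*I) = -38*√(64 + 2*I)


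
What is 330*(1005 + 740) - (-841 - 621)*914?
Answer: 1912118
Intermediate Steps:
330*(1005 + 740) - (-841 - 621)*914 = 330*1745 - (-1462)*914 = 575850 - 1*(-1336268) = 575850 + 1336268 = 1912118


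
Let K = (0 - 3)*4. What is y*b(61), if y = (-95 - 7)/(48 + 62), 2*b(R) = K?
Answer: 306/55 ≈ 5.5636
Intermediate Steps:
K = -12 (K = -3*4 = -12)
b(R) = -6 (b(R) = (½)*(-12) = -6)
y = -51/55 (y = -102/110 = -102*1/110 = -51/55 ≈ -0.92727)
y*b(61) = -51/55*(-6) = 306/55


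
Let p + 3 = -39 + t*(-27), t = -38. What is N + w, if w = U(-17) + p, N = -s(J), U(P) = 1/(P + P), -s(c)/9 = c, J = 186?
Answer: 90371/34 ≈ 2658.0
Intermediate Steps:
s(c) = -9*c
U(P) = 1/(2*P)
p = 984 (p = -3 + (-39 - 38*(-27)) = -3 + (-39 + 1026) = -3 + 987 = 984)
N = 1674 (N = -(-9)*186 = -1*(-1674) = 1674)
w = 33455/34 (w = (1/2)/(-17) + 984 = (1/2)*(-1/17) + 984 = -1/34 + 984 = 33455/34 ≈ 983.97)
N + w = 1674 + 33455/34 = 90371/34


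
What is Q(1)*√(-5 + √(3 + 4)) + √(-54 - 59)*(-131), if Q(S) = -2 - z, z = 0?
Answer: -131*I*√113 - 2*I*√(5 - √7) ≈ -1395.6*I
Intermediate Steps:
Q(S) = -2 (Q(S) = -2 - 1*0 = -2 + 0 = -2)
Q(1)*√(-5 + √(3 + 4)) + √(-54 - 59)*(-131) = -2*√(-5 + √(3 + 4)) + √(-54 - 59)*(-131) = -2*√(-5 + √7) + √(-113)*(-131) = -2*√(-5 + √7) + (I*√113)*(-131) = -2*√(-5 + √7) - 131*I*√113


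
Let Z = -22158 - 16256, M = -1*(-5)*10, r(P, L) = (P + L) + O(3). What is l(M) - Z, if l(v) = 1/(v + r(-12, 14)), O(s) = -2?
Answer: 1920701/50 ≈ 38414.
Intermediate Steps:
r(P, L) = -2 + L + P (r(P, L) = (P + L) - 2 = (L + P) - 2 = -2 + L + P)
M = 50 (M = 5*10 = 50)
Z = -38414
l(v) = 1/v (l(v) = 1/(v + (-2 + 14 - 12)) = 1/(v + 0) = 1/v)
l(M) - Z = 1/50 - 1*(-38414) = 1/50 + 38414 = 1920701/50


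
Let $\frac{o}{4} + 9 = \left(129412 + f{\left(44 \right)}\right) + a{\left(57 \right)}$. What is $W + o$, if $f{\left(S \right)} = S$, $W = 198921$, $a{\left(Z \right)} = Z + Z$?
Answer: $717165$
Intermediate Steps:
$a{\left(Z \right)} = 2 Z$
$o = 518244$ ($o = -36 + 4 \left(\left(129412 + 44\right) + 2 \cdot 57\right) = -36 + 4 \left(129456 + 114\right) = -36 + 4 \cdot 129570 = -36 + 518280 = 518244$)
$W + o = 198921 + 518244 = 717165$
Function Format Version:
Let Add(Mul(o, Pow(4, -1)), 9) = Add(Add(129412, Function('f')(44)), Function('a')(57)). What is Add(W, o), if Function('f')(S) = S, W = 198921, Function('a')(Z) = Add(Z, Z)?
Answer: 717165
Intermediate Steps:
Function('a')(Z) = Mul(2, Z)
o = 518244 (o = Add(-36, Mul(4, Add(Add(129412, 44), Mul(2, 57)))) = Add(-36, Mul(4, Add(129456, 114))) = Add(-36, Mul(4, 129570)) = Add(-36, 518280) = 518244)
Add(W, o) = Add(198921, 518244) = 717165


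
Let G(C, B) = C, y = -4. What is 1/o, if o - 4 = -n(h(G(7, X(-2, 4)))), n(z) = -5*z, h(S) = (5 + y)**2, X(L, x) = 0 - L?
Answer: 1/9 ≈ 0.11111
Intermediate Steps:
X(L, x) = -L
h(S) = 1 (h(S) = (5 - 4)**2 = 1**2 = 1)
o = 9 (o = 4 - (-5) = 4 - 1*(-5) = 4 + 5 = 9)
1/o = 1/9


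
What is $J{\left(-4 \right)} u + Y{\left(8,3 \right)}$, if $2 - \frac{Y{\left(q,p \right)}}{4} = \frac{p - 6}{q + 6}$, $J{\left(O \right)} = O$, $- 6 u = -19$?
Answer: $- \frac{80}{21} \approx -3.8095$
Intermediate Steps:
$u = \frac{19}{6}$ ($u = \left(- \frac{1}{6}\right) \left(-19\right) = \frac{19}{6} \approx 3.1667$)
$Y{\left(q,p \right)} = 8 - \frac{4 \left(-6 + p\right)}{6 + q}$ ($Y{\left(q,p \right)} = 8 - 4 \frac{p - 6}{q + 6} = 8 - 4 \frac{-6 + p}{6 + q} = 8 - \frac{4 \left(-6 + p\right)}{6 + q}$)
$J{\left(-4 \right)} u + Y{\left(8,3 \right)} = \left(-4\right) \frac{19}{6} + \frac{4 \left(18 - 3 + 2 \cdot 8\right)}{6 + 8} = - \frac{38}{3} + \frac{4 \left(18 - 3 + 16\right)}{14} = - \frac{38}{3} + 4 \cdot \frac{1}{14} \cdot 31 = - \frac{38}{3} + \frac{62}{7} = - \frac{80}{21}$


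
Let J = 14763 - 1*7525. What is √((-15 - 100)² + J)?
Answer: √20463 ≈ 143.05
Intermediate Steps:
J = 7238 (J = 14763 - 7525 = 7238)
√((-15 - 100)² + J) = √((-15 - 100)² + 7238) = √((-115)² + 7238) = √(13225 + 7238) = √20463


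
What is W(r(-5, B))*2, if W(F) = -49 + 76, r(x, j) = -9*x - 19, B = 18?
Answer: 54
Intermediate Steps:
r(x, j) = -19 - 9*x
W(F) = 27
W(r(-5, B))*2 = 27*2 = 54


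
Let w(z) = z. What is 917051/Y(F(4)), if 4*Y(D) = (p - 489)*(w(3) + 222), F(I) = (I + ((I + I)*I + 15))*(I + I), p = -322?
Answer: -3668204/182475 ≈ -20.103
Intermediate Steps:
F(I) = 2*I*(15 + I + 2*I²) (F(I) = (I + ((2*I)*I + 15))*(2*I) = (I + (2*I² + 15))*(2*I) = (I + (15 + 2*I²))*(2*I) = (15 + I + 2*I²)*(2*I) = 2*I*(15 + I + 2*I²))
Y(D) = -182475/4 (Y(D) = ((-322 - 489)*(3 + 222))/4 = (-811*225)/4 = (¼)*(-182475) = -182475/4)
917051/Y(F(4)) = 917051/(-182475/4) = 917051*(-4/182475) = -3668204/182475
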